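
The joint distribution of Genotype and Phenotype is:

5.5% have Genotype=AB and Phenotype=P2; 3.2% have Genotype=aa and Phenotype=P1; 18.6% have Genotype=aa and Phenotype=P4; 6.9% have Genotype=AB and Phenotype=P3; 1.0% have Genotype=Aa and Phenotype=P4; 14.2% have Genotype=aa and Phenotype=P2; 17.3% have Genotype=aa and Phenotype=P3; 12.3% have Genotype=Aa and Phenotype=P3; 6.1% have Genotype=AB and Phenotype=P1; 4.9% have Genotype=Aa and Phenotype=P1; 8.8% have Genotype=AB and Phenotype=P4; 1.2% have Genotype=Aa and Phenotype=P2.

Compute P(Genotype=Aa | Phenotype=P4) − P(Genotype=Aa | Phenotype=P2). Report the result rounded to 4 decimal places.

-0.0222

P(Phenotype=P4) = 0.010 + 0.186 + 0.088 = 0.284; P(Genotype=Aa | Phenotype=P4) = 0.010/0.284 = 0.03521.
P(Phenotype=P2) = 0.012 + 0.142 + 0.055 = 0.209; P(Genotype=Aa | Phenotype=P2) = 0.012/0.209 = 0.05742.
Difference = -0.0222.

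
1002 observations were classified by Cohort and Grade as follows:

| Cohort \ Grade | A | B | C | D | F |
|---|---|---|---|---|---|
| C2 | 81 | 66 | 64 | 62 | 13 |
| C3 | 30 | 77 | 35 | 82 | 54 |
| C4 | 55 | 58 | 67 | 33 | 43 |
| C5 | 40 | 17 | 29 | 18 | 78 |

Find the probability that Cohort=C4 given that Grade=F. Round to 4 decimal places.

0.2287

Total with Grade=F: 13 + 54 + 43 + 78 = 188.
P(Cohort=C4 | Grade=F) = 43/188 = 0.2287.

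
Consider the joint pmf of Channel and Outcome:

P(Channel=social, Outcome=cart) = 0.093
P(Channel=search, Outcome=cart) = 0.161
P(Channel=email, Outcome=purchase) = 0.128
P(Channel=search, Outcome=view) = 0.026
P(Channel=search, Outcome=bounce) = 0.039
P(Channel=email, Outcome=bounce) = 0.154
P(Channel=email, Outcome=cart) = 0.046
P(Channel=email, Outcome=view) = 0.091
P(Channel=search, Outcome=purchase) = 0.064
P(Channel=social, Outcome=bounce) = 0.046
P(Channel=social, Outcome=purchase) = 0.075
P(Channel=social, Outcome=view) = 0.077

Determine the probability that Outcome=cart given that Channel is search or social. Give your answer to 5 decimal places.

0.43718

P(Channel=search) = 0.039 + 0.026 + 0.161 + 0.064 = 0.290.
P(Channel=social) = 0.046 + 0.077 + 0.093 + 0.075 = 0.291.
P(Channel ∈ {search, social}) = 0.290 + 0.291 = 0.581; P(Outcome=cart, Channel ∈ {search, social}) = 0.161 + 0.093 = 0.254.
P(Outcome=cart | Channel ∈ {search, social}) = 0.254/0.581 = 0.43718.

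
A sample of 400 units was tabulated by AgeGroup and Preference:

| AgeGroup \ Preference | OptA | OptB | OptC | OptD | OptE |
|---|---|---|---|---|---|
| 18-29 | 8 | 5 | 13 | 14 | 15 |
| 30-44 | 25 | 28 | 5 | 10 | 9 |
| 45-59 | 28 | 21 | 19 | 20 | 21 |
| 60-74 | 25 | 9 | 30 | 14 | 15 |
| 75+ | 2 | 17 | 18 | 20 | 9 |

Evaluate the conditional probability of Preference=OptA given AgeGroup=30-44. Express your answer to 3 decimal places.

0.325

Total with AgeGroup=30-44: 25 + 28 + 5 + 10 + 9 = 77.
P(Preference=OptA | AgeGroup=30-44) = 25/77 = 0.325.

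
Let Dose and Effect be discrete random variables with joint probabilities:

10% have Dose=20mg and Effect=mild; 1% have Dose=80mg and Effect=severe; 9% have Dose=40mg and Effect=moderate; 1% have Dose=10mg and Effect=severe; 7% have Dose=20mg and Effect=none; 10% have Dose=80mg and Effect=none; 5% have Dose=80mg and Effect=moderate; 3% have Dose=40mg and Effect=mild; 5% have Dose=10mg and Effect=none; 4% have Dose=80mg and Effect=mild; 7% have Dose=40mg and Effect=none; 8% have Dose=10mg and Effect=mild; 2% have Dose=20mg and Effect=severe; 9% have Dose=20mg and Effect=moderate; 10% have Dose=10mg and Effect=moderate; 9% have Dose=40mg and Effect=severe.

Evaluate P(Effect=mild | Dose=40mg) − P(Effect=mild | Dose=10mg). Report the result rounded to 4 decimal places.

P(Dose=40mg) = 0.07 + 0.03 + 0.09 + 0.09 = 0.28; P(Effect=mild | Dose=40mg) = 0.03/0.28 = 0.10714.
P(Dose=10mg) = 0.05 + 0.08 + 0.10 + 0.01 = 0.24; P(Effect=mild | Dose=10mg) = 0.08/0.24 = 0.33333.
Difference = -0.2262.

-0.2262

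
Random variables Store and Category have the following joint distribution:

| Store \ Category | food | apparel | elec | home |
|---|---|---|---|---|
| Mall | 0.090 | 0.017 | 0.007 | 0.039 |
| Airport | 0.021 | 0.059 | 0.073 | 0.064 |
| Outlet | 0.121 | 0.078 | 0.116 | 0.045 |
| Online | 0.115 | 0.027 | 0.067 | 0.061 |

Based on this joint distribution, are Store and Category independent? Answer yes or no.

P(Store=Airport) = 0.217 and P(Category=food) = 0.347, so their product is 0.07530, but P(Store=Airport, Category=food) = 0.021. Since these differ, Store and Category are not independent.

no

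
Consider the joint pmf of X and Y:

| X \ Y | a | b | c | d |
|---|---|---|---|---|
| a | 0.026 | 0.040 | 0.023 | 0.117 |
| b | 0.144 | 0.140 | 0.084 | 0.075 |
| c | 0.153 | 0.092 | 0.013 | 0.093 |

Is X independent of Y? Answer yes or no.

P(X=a) = 0.206 and P(Y=d) = 0.285, so their product is 0.05871, but P(X=a, Y=d) = 0.117. Since these differ, X and Y are not independent.

no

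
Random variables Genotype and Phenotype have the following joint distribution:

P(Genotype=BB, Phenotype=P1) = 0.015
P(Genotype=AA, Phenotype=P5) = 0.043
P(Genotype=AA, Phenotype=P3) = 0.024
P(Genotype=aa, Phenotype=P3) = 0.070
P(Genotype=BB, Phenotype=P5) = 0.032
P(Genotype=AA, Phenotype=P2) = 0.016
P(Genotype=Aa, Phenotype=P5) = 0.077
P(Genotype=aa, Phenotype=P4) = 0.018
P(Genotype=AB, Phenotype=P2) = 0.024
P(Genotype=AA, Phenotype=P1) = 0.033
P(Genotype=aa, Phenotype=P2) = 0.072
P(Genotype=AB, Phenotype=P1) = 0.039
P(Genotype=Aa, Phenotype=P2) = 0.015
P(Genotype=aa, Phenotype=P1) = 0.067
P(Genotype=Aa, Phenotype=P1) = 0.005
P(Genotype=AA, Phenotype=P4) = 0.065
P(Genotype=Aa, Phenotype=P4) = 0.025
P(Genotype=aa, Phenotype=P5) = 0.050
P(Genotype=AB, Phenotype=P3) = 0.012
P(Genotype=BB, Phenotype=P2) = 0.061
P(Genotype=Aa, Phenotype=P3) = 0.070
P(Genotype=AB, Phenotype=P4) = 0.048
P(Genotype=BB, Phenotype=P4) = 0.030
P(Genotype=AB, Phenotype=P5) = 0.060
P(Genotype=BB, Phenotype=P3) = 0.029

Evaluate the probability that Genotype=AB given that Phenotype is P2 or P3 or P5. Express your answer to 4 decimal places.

P(Phenotype=P2) = 0.016 + 0.015 + 0.072 + 0.024 + 0.061 = 0.188.
P(Phenotype=P3) = 0.024 + 0.070 + 0.070 + 0.012 + 0.029 = 0.205.
P(Phenotype=P5) = 0.043 + 0.077 + 0.050 + 0.060 + 0.032 = 0.262.
P(Phenotype ∈ {P2, P3, P5}) = 0.188 + 0.205 + 0.262 = 0.655; P(Genotype=AB, Phenotype ∈ {P2, P3, P5}) = 0.024 + 0.012 + 0.060 = 0.096.
P(Genotype=AB | Phenotype ∈ {P2, P3, P5}) = 0.096/0.655 = 0.1466.

0.1466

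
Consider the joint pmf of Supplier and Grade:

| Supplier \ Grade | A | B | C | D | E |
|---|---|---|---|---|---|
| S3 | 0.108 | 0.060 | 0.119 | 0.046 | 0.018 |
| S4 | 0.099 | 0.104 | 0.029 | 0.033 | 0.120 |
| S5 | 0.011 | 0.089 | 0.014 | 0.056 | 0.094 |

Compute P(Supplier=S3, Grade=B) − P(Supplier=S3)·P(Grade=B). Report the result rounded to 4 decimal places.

P(Supplier=S3) = 0.108 + 0.060 + 0.119 + 0.046 + 0.018 = 0.351.
P(Grade=B) = 0.060 + 0.104 + 0.089 = 0.253.
P(Supplier=S3, Grade=B) − P(Supplier=S3)P(Grade=B) = 0.060 − 0.351×0.253 = -0.0288.

-0.0288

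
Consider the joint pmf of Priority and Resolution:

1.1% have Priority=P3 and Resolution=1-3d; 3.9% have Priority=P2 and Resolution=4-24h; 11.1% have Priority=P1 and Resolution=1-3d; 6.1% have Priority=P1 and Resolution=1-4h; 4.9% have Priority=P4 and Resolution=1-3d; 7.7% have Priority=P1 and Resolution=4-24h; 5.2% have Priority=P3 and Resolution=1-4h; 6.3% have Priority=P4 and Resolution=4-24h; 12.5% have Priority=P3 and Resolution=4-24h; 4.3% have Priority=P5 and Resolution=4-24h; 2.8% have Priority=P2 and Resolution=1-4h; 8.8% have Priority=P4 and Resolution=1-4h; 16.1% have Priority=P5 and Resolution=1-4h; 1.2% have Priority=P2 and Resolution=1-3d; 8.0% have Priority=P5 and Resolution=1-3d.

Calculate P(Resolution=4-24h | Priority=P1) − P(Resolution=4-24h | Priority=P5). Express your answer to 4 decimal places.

0.1578

P(Priority=P1) = 0.061 + 0.077 + 0.111 = 0.249; P(Resolution=4-24h | Priority=P1) = 0.077/0.249 = 0.30924.
P(Priority=P5) = 0.161 + 0.043 + 0.080 = 0.284; P(Resolution=4-24h | Priority=P5) = 0.043/0.284 = 0.15141.
Difference = 0.1578.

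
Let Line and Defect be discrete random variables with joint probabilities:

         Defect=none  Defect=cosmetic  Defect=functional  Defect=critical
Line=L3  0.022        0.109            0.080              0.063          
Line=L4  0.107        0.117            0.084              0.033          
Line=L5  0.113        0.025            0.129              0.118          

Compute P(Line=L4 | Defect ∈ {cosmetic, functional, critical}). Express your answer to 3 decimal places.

P(Defect=cosmetic) = 0.109 + 0.117 + 0.025 = 0.251.
P(Defect=functional) = 0.080 + 0.084 + 0.129 = 0.293.
P(Defect=critical) = 0.063 + 0.033 + 0.118 = 0.214.
P(Defect ∈ {cosmetic, functional, critical}) = 0.251 + 0.293 + 0.214 = 0.758; P(Line=L4, Defect ∈ {cosmetic, functional, critical}) = 0.117 + 0.084 + 0.033 = 0.234.
P(Line=L4 | Defect ∈ {cosmetic, functional, critical}) = 0.234/0.758 = 0.309.

0.309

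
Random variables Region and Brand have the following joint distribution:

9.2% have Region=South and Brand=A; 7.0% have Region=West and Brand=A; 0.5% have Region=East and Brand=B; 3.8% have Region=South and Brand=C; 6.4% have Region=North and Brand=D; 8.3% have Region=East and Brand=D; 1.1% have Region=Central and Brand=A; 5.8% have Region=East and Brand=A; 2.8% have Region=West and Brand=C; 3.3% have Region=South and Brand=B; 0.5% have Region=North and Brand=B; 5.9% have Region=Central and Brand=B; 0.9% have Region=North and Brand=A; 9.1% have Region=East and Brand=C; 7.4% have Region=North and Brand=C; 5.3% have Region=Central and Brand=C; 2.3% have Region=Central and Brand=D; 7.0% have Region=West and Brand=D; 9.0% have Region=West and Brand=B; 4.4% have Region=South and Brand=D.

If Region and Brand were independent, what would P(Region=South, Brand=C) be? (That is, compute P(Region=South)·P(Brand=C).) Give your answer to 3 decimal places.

0.059

P(Region=South) = 0.092 + 0.033 + 0.038 + 0.044 = 0.207.
P(Brand=C) = 0.074 + 0.038 + 0.091 + 0.028 + 0.053 = 0.284.
Product: 0.207 × 0.284 = 0.059.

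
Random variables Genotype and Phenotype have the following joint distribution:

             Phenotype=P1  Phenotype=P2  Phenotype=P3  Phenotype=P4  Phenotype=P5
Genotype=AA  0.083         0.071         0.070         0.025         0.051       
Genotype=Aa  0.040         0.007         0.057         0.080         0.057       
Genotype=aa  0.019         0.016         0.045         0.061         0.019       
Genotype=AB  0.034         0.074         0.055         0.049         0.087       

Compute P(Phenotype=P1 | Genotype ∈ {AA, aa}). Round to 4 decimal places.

P(Genotype=AA) = 0.083 + 0.071 + 0.070 + 0.025 + 0.051 = 0.300.
P(Genotype=aa) = 0.019 + 0.016 + 0.045 + 0.061 + 0.019 = 0.160.
P(Genotype ∈ {AA, aa}) = 0.300 + 0.160 = 0.460; P(Phenotype=P1, Genotype ∈ {AA, aa}) = 0.083 + 0.019 = 0.102.
P(Phenotype=P1 | Genotype ∈ {AA, aa}) = 0.102/0.460 = 0.2217.

0.2217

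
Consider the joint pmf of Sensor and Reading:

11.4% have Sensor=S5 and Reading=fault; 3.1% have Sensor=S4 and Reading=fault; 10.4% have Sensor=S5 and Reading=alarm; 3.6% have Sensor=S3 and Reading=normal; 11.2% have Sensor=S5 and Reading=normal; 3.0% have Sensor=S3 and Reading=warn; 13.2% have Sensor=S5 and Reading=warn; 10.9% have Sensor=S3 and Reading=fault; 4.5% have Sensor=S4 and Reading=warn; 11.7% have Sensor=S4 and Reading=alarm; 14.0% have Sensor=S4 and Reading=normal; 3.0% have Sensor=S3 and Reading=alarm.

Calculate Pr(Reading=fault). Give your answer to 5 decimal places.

P(Reading=fault) = 0.109 + 0.031 + 0.114 = 0.254.

0.25400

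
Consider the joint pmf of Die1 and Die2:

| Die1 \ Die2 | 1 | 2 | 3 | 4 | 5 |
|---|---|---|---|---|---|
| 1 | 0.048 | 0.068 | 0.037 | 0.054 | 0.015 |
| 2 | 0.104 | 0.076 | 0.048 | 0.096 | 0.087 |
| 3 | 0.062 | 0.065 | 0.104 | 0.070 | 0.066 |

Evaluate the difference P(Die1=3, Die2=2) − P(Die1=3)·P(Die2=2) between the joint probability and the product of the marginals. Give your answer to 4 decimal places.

P(Die1=3) = 0.062 + 0.065 + 0.104 + 0.070 + 0.066 = 0.367.
P(Die2=2) = 0.068 + 0.076 + 0.065 = 0.209.
P(Die1=3, Die2=2) − P(Die1=3)P(Die2=2) = 0.065 − 0.367×0.209 = -0.0117.

-0.0117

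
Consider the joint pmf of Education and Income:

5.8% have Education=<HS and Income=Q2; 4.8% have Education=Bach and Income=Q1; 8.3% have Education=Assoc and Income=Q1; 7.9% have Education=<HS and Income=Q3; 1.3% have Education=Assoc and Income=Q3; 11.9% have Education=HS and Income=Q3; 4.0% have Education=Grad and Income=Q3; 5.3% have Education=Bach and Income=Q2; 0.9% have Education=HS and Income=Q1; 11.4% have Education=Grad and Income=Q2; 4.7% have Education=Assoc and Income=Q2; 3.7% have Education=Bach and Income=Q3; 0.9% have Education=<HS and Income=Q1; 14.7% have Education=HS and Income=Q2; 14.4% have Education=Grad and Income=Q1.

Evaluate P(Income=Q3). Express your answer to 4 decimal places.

P(Income=Q3) = 0.079 + 0.119 + 0.013 + 0.037 + 0.040 = 0.288.

0.2880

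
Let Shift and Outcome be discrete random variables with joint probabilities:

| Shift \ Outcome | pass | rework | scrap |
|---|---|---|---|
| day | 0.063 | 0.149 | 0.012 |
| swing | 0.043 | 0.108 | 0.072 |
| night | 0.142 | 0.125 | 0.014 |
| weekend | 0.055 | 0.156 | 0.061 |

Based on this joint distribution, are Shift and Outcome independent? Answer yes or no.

no

P(Shift=night) = 0.281 and P(Outcome=pass) = 0.303, so their product is 0.08514, but P(Shift=night, Outcome=pass) = 0.142. Since these differ, Shift and Outcome are not independent.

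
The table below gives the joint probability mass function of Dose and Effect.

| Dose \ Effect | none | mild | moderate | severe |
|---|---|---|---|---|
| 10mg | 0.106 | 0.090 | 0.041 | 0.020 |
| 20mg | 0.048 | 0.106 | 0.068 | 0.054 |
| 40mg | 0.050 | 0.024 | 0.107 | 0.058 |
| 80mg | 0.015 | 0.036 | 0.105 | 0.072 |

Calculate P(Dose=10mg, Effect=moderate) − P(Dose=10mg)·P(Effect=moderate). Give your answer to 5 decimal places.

-0.04150

P(Dose=10mg) = 0.106 + 0.090 + 0.041 + 0.020 = 0.257.
P(Effect=moderate) = 0.041 + 0.068 + 0.107 + 0.105 = 0.321.
P(Dose=10mg, Effect=moderate) − P(Dose=10mg)P(Effect=moderate) = 0.041 − 0.257×0.321 = -0.04150.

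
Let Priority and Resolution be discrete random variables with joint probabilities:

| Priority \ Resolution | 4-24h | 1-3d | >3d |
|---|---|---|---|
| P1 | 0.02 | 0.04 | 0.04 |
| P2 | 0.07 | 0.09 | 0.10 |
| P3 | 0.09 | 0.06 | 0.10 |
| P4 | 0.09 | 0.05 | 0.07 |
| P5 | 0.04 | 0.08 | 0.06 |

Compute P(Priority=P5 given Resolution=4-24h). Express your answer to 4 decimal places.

P(Resolution=4-24h) = 0.02 + 0.07 + 0.09 + 0.09 + 0.04 = 0.31.
P(Priority=P5 | Resolution=4-24h) = 0.04/0.31 = 0.1290.

0.1290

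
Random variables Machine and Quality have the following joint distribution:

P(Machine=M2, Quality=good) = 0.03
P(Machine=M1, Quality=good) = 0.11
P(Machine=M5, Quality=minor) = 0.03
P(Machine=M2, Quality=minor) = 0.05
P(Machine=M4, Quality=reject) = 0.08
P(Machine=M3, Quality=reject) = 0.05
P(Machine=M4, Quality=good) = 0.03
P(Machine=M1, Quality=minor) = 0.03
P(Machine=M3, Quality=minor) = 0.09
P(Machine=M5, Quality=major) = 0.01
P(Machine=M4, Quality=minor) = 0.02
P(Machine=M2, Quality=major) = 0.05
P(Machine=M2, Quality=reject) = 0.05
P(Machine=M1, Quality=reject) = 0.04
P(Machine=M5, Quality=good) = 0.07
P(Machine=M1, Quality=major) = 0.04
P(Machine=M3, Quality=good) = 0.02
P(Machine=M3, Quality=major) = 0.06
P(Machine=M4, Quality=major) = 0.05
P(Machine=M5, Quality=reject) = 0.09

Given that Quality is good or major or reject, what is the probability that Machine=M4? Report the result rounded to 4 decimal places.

0.2051

P(Quality=good) = 0.11 + 0.03 + 0.02 + 0.03 + 0.07 = 0.26.
P(Quality=major) = 0.04 + 0.05 + 0.06 + 0.05 + 0.01 = 0.21.
P(Quality=reject) = 0.04 + 0.05 + 0.05 + 0.08 + 0.09 = 0.31.
P(Quality ∈ {good, major, reject}) = 0.26 + 0.21 + 0.31 = 0.78; P(Machine=M4, Quality ∈ {good, major, reject}) = 0.03 + 0.05 + 0.08 = 0.16.
P(Machine=M4 | Quality ∈ {good, major, reject}) = 0.16/0.78 = 0.2051.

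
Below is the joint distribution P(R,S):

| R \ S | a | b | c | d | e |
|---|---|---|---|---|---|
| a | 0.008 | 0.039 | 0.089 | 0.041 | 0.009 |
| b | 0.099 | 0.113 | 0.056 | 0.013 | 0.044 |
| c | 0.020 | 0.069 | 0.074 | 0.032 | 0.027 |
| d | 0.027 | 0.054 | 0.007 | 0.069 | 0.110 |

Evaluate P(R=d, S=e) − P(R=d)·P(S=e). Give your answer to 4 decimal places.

0.0593

P(R=d) = 0.027 + 0.054 + 0.007 + 0.069 + 0.110 = 0.267.
P(S=e) = 0.009 + 0.044 + 0.027 + 0.110 = 0.190.
P(R=d, S=e) − P(R=d)P(S=e) = 0.110 − 0.267×0.190 = 0.0593.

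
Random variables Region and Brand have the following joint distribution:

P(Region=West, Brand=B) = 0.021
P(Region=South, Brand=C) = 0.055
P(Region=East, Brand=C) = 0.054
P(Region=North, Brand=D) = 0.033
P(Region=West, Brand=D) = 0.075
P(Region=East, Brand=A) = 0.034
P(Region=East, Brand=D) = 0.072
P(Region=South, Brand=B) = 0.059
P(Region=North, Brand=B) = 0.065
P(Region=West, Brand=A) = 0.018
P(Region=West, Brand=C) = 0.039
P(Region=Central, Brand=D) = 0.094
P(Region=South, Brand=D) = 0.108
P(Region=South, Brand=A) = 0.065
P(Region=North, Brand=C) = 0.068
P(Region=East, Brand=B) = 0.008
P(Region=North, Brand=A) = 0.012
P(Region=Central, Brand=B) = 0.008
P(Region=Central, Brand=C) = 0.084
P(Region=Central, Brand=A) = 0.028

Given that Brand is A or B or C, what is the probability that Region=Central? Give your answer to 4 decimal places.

0.1942

P(Brand=A) = 0.012 + 0.065 + 0.034 + 0.018 + 0.028 = 0.157.
P(Brand=B) = 0.065 + 0.059 + 0.008 + 0.021 + 0.008 = 0.161.
P(Brand=C) = 0.068 + 0.055 + 0.054 + 0.039 + 0.084 = 0.300.
P(Brand ∈ {A, B, C}) = 0.157 + 0.161 + 0.300 = 0.618; P(Region=Central, Brand ∈ {A, B, C}) = 0.028 + 0.008 + 0.084 = 0.120.
P(Region=Central | Brand ∈ {A, B, C}) = 0.120/0.618 = 0.1942.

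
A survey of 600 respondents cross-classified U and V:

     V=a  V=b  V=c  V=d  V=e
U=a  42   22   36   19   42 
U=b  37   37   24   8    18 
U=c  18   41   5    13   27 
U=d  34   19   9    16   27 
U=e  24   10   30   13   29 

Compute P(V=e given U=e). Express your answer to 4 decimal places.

Total with U=e: 24 + 10 + 30 + 13 + 29 = 106.
P(V=e | U=e) = 29/106 = 0.2736.

0.2736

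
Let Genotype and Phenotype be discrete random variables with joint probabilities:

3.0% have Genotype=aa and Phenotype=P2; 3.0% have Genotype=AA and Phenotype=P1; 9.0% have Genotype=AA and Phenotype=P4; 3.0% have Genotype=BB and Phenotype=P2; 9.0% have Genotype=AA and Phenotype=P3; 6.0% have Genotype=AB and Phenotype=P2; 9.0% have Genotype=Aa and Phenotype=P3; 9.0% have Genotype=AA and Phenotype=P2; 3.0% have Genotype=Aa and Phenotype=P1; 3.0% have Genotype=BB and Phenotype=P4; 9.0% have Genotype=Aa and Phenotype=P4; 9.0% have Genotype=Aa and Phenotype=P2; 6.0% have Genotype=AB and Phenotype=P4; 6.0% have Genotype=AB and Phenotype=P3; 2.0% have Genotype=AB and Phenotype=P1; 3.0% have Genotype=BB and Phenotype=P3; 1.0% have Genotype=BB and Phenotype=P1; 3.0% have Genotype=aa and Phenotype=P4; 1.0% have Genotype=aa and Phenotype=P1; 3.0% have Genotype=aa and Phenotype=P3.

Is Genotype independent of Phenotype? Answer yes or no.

Every cell satisfies P(Genotype,Phenotype) = P(Genotype)·P(Phenotype). For instance P(Genotype=AB) = 0.200, P(Phenotype=P4) = 0.300, and 0.200×0.300 = 0.060 matches the joint entry. So Genotype and Phenotype are independent.

yes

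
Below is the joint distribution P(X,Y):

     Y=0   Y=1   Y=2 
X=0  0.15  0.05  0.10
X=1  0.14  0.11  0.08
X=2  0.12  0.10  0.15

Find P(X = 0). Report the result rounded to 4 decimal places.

P(X=0) = 0.15 + 0.05 + 0.10 = 0.30.

0.3000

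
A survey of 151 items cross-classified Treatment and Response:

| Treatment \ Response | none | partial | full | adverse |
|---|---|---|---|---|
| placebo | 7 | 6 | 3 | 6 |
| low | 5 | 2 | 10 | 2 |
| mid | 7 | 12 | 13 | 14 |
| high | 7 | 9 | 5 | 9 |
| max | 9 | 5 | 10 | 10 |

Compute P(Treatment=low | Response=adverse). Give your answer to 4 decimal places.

0.0488

Total with Response=adverse: 6 + 2 + 14 + 9 + 10 = 41.
P(Treatment=low | Response=adverse) = 2/41 = 0.0488.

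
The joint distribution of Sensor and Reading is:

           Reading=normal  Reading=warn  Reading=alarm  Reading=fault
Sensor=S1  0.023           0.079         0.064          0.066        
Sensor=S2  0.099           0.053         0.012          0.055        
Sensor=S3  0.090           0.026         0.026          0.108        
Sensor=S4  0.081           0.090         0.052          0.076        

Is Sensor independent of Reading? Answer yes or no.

no

P(Sensor=S1) = 0.232 and P(Reading=normal) = 0.293, so their product is 0.06798, but P(Sensor=S1, Reading=normal) = 0.023. Since these differ, Sensor and Reading are not independent.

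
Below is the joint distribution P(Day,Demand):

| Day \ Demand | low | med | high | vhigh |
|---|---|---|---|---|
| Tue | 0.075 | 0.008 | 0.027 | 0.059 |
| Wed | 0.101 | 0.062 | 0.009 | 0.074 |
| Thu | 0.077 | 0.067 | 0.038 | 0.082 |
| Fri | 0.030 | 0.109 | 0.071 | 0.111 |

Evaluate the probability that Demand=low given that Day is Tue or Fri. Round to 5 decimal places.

0.21429

P(Day=Tue) = 0.075 + 0.008 + 0.027 + 0.059 = 0.169.
P(Day=Fri) = 0.030 + 0.109 + 0.071 + 0.111 = 0.321.
P(Day ∈ {Tue, Fri}) = 0.169 + 0.321 = 0.490; P(Demand=low, Day ∈ {Tue, Fri}) = 0.075 + 0.030 = 0.105.
P(Demand=low | Day ∈ {Tue, Fri}) = 0.105/0.490 = 0.21429.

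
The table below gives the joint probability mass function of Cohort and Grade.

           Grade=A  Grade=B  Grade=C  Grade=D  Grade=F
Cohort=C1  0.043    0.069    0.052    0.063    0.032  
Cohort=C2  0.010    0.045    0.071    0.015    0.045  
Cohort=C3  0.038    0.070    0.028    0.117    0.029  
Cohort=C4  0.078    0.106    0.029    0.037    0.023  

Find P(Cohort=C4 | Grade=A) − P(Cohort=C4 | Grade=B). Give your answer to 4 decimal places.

P(Grade=A) = 0.043 + 0.010 + 0.038 + 0.078 = 0.169; P(Cohort=C4 | Grade=A) = 0.078/0.169 = 0.46154.
P(Grade=B) = 0.069 + 0.045 + 0.070 + 0.106 = 0.290; P(Cohort=C4 | Grade=B) = 0.106/0.290 = 0.36552.
Difference = 0.0960.

0.0960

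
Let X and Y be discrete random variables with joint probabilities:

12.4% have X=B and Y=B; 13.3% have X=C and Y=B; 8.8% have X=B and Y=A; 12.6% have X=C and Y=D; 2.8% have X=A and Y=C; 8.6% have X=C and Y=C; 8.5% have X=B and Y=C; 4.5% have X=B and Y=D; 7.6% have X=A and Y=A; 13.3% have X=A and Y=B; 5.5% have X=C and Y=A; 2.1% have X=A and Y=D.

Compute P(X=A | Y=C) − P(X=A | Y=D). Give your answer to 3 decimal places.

0.031

P(Y=C) = 0.028 + 0.085 + 0.086 = 0.199; P(X=A | Y=C) = 0.028/0.199 = 0.1407.
P(Y=D) = 0.021 + 0.045 + 0.126 = 0.192; P(X=A | Y=D) = 0.021/0.192 = 0.1094.
Difference = 0.031.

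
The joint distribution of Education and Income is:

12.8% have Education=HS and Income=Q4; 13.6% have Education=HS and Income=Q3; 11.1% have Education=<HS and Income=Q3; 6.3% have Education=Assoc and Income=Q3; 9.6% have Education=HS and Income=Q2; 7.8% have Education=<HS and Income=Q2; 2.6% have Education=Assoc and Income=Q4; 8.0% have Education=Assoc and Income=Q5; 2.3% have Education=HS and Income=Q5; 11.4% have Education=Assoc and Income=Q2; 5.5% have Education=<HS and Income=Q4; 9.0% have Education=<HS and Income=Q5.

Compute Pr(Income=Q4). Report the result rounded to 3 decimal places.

0.209

P(Income=Q4) = 0.055 + 0.128 + 0.026 = 0.209.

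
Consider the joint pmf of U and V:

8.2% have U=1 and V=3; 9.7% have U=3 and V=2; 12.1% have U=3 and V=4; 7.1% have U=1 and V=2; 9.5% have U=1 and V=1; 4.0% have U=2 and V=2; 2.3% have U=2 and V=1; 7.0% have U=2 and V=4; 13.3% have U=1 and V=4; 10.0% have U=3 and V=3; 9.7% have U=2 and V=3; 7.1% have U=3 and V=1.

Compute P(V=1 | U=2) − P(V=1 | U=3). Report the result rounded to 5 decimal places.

-0.08252

P(U=2) = 0.023 + 0.040 + 0.097 + 0.070 = 0.230; P(V=1 | U=2) = 0.023/0.230 = 0.100000.
P(U=3) = 0.071 + 0.097 + 0.100 + 0.121 = 0.389; P(V=1 | U=3) = 0.071/0.389 = 0.182519.
Difference = -0.08252.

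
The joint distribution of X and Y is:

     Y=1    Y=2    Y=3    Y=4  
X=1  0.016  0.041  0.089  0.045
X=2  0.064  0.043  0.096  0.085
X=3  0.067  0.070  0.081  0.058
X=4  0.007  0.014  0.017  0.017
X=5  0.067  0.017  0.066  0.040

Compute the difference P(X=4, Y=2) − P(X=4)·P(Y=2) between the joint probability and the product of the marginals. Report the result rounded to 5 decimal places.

0.00383

P(X=4) = 0.007 + 0.014 + 0.017 + 0.017 = 0.055.
P(Y=2) = 0.041 + 0.043 + 0.070 + 0.014 + 0.017 = 0.185.
P(X=4, Y=2) − P(X=4)P(Y=2) = 0.014 − 0.055×0.185 = 0.00383.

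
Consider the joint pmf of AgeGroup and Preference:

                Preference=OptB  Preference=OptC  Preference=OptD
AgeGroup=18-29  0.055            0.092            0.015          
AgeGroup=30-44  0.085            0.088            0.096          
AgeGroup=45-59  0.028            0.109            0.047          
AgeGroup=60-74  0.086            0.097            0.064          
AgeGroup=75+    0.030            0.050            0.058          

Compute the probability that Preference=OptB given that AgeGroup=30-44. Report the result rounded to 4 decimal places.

P(AgeGroup=30-44) = 0.085 + 0.088 + 0.096 = 0.269.
P(Preference=OptB | AgeGroup=30-44) = 0.085/0.269 = 0.3160.

0.3160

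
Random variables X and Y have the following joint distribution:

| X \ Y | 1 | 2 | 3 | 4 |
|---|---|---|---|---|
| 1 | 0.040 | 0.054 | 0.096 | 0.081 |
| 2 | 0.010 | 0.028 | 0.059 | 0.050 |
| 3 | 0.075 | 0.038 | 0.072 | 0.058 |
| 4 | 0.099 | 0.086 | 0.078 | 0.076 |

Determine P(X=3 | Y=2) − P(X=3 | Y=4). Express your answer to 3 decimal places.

-0.034

P(Y=2) = 0.054 + 0.028 + 0.038 + 0.086 = 0.206; P(X=3 | Y=2) = 0.038/0.206 = 0.1845.
P(Y=4) = 0.081 + 0.050 + 0.058 + 0.076 = 0.265; P(X=3 | Y=4) = 0.058/0.265 = 0.2189.
Difference = -0.034.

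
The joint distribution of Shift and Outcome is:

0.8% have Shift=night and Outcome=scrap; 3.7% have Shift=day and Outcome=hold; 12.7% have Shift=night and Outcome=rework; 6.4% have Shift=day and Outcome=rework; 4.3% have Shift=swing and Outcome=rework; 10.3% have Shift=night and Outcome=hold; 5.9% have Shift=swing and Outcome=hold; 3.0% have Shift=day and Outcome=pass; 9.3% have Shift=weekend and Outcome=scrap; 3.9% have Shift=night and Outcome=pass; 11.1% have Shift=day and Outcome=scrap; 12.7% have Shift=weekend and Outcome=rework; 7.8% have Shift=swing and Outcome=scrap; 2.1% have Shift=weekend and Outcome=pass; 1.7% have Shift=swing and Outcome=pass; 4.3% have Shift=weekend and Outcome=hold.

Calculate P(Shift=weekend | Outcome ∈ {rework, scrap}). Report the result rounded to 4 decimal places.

P(Outcome=rework) = 0.064 + 0.043 + 0.127 + 0.127 = 0.361.
P(Outcome=scrap) = 0.111 + 0.078 + 0.008 + 0.093 = 0.290.
P(Outcome ∈ {rework, scrap}) = 0.361 + 0.290 = 0.651; P(Shift=weekend, Outcome ∈ {rework, scrap}) = 0.127 + 0.093 = 0.220.
P(Shift=weekend | Outcome ∈ {rework, scrap}) = 0.220/0.651 = 0.3379.

0.3379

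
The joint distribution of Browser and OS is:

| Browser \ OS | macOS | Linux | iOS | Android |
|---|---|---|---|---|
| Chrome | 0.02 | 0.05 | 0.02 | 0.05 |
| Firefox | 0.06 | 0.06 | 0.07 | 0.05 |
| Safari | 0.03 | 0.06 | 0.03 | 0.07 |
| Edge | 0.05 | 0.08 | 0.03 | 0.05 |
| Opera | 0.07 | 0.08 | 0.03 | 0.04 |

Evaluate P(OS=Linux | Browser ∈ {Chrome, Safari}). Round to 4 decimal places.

0.3333

P(Browser=Chrome) = 0.02 + 0.05 + 0.02 + 0.05 = 0.14.
P(Browser=Safari) = 0.03 + 0.06 + 0.03 + 0.07 = 0.19.
P(Browser ∈ {Chrome, Safari}) = 0.14 + 0.19 = 0.33; P(OS=Linux, Browser ∈ {Chrome, Safari}) = 0.05 + 0.06 = 0.11.
P(OS=Linux | Browser ∈ {Chrome, Safari}) = 0.11/0.33 = 0.3333.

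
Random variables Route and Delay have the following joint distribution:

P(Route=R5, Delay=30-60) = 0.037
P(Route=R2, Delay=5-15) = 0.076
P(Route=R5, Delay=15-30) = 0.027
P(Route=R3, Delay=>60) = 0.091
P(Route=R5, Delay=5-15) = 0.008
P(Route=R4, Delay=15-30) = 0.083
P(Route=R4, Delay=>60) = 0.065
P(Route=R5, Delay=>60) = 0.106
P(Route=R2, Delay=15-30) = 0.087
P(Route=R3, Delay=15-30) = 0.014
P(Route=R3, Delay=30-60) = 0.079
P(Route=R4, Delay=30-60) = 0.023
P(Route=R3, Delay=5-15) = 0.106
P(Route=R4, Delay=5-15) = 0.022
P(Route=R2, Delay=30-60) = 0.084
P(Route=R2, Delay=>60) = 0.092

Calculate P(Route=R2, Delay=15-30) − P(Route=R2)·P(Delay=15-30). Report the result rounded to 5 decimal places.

P(Route=R2) = 0.076 + 0.087 + 0.084 + 0.092 = 0.339.
P(Delay=15-30) = 0.087 + 0.014 + 0.083 + 0.027 = 0.211.
P(Route=R2, Delay=15-30) − P(Route=R2)P(Delay=15-30) = 0.087 − 0.339×0.211 = 0.01547.

0.01547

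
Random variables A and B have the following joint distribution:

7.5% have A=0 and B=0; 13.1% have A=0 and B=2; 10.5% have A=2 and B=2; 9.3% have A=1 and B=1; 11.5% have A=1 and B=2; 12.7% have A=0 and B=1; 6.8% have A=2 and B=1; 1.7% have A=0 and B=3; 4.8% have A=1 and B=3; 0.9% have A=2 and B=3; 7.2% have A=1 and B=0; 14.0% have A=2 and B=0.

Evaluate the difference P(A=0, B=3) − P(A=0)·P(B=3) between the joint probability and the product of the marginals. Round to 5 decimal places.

-0.00890

P(A=0) = 0.075 + 0.127 + 0.131 + 0.017 = 0.350.
P(B=3) = 0.017 + 0.048 + 0.009 = 0.074.
P(A=0, B=3) − P(A=0)P(B=3) = 0.017 − 0.350×0.074 = -0.00890.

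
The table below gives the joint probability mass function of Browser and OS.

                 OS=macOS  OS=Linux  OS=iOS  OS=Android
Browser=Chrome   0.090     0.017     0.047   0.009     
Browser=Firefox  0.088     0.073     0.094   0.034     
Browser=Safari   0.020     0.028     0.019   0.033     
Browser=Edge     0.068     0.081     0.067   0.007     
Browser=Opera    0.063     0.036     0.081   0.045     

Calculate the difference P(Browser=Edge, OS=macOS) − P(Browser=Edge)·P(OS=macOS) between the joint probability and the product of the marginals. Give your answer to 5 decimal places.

-0.00537

P(Browser=Edge) = 0.068 + 0.081 + 0.067 + 0.007 = 0.223.
P(OS=macOS) = 0.090 + 0.088 + 0.020 + 0.068 + 0.063 = 0.329.
P(Browser=Edge, OS=macOS) − P(Browser=Edge)P(OS=macOS) = 0.068 − 0.223×0.329 = -0.00537.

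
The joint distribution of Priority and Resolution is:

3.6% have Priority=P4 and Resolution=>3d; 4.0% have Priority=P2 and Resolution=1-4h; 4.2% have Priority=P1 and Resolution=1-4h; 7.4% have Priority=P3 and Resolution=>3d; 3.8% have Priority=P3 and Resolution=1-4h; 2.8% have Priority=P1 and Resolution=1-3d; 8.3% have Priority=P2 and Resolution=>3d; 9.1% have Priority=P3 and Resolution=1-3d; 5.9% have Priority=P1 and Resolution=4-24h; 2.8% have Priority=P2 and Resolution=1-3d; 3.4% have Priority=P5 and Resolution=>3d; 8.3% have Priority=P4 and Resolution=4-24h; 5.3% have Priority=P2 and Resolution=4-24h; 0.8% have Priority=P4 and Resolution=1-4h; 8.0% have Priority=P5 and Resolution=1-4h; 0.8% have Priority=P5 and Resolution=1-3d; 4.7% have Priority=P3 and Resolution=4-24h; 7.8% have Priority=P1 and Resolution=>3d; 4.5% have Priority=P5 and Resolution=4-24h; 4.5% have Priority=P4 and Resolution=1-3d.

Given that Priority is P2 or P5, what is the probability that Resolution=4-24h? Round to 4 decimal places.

0.2642

P(Priority=P2) = 0.040 + 0.053 + 0.028 + 0.083 = 0.204.
P(Priority=P5) = 0.080 + 0.045 + 0.008 + 0.034 = 0.167.
P(Priority ∈ {P2, P5}) = 0.204 + 0.167 = 0.371; P(Resolution=4-24h, Priority ∈ {P2, P5}) = 0.053 + 0.045 = 0.098.
P(Resolution=4-24h | Priority ∈ {P2, P5}) = 0.098/0.371 = 0.2642.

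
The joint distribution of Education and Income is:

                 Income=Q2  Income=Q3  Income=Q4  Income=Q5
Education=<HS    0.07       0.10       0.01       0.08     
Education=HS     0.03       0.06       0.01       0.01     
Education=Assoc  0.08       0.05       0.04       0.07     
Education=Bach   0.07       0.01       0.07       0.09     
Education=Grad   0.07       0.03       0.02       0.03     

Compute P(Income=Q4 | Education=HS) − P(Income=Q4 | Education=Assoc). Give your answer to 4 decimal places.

-0.0758

P(Education=HS) = 0.03 + 0.06 + 0.01 + 0.01 = 0.11; P(Income=Q4 | Education=HS) = 0.01/0.11 = 0.09091.
P(Education=Assoc) = 0.08 + 0.05 + 0.04 + 0.07 = 0.24; P(Income=Q4 | Education=Assoc) = 0.04/0.24 = 0.16667.
Difference = -0.0758.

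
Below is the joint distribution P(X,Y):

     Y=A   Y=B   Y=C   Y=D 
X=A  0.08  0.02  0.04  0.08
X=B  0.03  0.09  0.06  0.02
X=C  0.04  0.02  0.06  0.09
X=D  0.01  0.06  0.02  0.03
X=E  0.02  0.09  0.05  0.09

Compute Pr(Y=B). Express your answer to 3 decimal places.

P(Y=B) = 0.02 + 0.09 + 0.02 + 0.06 + 0.09 = 0.28.

0.280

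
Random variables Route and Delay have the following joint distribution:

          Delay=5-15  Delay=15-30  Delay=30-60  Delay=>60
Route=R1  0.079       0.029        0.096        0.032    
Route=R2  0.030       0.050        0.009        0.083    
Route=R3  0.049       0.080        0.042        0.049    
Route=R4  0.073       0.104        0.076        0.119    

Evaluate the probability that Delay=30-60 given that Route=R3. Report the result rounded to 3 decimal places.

0.191

P(Route=R3) = 0.049 + 0.080 + 0.042 + 0.049 = 0.220.
P(Delay=30-60 | Route=R3) = 0.042/0.220 = 0.191.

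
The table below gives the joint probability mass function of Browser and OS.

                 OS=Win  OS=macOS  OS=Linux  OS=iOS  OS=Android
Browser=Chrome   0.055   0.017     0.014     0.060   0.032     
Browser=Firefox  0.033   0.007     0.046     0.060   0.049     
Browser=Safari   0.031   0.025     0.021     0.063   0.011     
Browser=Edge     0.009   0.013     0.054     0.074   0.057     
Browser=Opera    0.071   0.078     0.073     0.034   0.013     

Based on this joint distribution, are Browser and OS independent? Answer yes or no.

no

P(Browser=Opera) = 0.269 and P(OS=iOS) = 0.291, so their product is 0.07828, but P(Browser=Opera, OS=iOS) = 0.034. Since these differ, Browser and OS are not independent.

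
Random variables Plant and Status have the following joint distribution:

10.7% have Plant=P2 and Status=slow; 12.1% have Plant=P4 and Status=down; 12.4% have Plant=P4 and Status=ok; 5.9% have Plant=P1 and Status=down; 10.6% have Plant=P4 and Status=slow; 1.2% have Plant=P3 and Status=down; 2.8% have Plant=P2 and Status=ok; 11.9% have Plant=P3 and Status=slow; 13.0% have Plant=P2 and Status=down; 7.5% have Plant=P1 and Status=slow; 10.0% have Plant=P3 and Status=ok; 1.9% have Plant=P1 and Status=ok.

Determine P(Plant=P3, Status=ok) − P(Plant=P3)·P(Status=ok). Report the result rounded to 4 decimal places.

P(Plant=P3) = 0.100 + 0.119 + 0.012 = 0.231.
P(Status=ok) = 0.019 + 0.028 + 0.100 + 0.124 = 0.271.
P(Plant=P3, Status=ok) − P(Plant=P3)P(Status=ok) = 0.100 − 0.231×0.271 = 0.0374.

0.0374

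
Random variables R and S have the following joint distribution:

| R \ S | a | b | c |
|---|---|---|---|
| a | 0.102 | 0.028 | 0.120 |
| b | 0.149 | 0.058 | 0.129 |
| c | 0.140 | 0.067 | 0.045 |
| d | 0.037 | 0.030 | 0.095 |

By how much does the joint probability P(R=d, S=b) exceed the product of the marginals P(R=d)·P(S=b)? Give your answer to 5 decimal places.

P(R=d) = 0.037 + 0.030 + 0.095 = 0.162.
P(S=b) = 0.028 + 0.058 + 0.067 + 0.030 = 0.183.
P(R=d, S=b) − P(R=d)P(S=b) = 0.030 − 0.162×0.183 = 0.00035.

0.00035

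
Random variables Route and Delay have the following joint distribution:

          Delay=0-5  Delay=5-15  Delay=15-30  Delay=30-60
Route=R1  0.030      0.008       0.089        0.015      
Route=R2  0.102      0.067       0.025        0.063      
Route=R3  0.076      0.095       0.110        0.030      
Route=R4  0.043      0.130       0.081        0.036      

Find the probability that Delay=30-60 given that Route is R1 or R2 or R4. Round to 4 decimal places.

0.1655

P(Route=R1) = 0.030 + 0.008 + 0.089 + 0.015 = 0.142.
P(Route=R2) = 0.102 + 0.067 + 0.025 + 0.063 = 0.257.
P(Route=R4) = 0.043 + 0.130 + 0.081 + 0.036 = 0.290.
P(Route ∈ {R1, R2, R4}) = 0.142 + 0.257 + 0.290 = 0.689; P(Delay=30-60, Route ∈ {R1, R2, R4}) = 0.015 + 0.063 + 0.036 = 0.114.
P(Delay=30-60 | Route ∈ {R1, R2, R4}) = 0.114/0.689 = 0.1655.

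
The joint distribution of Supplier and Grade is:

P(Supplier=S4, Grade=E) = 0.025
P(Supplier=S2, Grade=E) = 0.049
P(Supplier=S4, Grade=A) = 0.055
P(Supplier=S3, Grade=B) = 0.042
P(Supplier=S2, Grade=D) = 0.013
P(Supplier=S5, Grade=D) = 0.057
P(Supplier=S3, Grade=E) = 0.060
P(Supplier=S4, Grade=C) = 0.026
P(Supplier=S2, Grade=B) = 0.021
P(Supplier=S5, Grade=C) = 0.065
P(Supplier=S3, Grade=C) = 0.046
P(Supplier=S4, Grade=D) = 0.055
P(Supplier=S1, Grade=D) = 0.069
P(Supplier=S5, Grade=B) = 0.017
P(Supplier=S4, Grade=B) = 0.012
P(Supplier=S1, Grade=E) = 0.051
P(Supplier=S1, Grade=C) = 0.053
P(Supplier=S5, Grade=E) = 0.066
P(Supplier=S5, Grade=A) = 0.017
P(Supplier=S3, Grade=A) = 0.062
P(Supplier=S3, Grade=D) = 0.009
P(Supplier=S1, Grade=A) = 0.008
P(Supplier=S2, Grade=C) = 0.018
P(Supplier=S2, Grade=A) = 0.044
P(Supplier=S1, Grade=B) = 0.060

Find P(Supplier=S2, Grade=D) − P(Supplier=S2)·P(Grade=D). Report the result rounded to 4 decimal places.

-0.0164

P(Supplier=S2) = 0.044 + 0.021 + 0.018 + 0.013 + 0.049 = 0.145.
P(Grade=D) = 0.069 + 0.013 + 0.009 + 0.055 + 0.057 = 0.203.
P(Supplier=S2, Grade=D) − P(Supplier=S2)P(Grade=D) = 0.013 − 0.145×0.203 = -0.0164.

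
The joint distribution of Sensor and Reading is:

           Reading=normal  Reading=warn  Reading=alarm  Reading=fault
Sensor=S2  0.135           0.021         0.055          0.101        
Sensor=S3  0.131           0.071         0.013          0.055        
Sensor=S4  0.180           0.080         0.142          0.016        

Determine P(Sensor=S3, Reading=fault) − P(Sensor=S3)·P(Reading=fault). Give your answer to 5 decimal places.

0.00856

P(Sensor=S3) = 0.131 + 0.071 + 0.013 + 0.055 = 0.270.
P(Reading=fault) = 0.101 + 0.055 + 0.016 = 0.172.
P(Sensor=S3, Reading=fault) − P(Sensor=S3)P(Reading=fault) = 0.055 − 0.270×0.172 = 0.00856.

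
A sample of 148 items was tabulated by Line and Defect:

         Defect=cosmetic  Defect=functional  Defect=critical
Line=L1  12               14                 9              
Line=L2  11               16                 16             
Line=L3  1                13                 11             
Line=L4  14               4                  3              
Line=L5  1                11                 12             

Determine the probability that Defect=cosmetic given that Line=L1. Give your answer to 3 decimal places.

0.343

Total with Line=L1: 12 + 14 + 9 = 35.
P(Defect=cosmetic | Line=L1) = 12/35 = 0.343.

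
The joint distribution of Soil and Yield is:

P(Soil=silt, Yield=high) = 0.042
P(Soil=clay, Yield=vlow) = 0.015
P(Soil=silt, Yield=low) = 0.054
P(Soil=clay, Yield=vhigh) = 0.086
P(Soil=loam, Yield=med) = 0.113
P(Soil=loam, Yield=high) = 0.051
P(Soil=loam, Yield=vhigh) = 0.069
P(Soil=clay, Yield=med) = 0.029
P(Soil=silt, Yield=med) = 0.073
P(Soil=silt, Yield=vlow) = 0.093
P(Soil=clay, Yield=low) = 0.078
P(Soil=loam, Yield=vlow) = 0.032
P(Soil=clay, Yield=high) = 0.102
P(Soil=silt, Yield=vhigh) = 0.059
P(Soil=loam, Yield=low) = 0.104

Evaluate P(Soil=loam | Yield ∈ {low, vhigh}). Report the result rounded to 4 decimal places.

0.3844

P(Yield=low) = 0.104 + 0.078 + 0.054 = 0.236.
P(Yield=vhigh) = 0.069 + 0.086 + 0.059 = 0.214.
P(Yield ∈ {low, vhigh}) = 0.236 + 0.214 = 0.450; P(Soil=loam, Yield ∈ {low, vhigh}) = 0.104 + 0.069 = 0.173.
P(Soil=loam | Yield ∈ {low, vhigh}) = 0.173/0.450 = 0.3844.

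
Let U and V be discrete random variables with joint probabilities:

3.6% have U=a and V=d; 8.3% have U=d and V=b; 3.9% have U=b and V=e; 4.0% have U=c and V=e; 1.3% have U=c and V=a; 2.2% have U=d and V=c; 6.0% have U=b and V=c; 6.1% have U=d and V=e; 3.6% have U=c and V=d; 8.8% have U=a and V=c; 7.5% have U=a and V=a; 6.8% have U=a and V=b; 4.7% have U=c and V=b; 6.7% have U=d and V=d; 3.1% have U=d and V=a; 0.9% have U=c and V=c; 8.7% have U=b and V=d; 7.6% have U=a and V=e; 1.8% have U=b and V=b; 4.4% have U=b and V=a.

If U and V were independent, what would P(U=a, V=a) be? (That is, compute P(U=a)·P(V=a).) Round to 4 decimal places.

P(U=a) = 0.075 + 0.068 + 0.088 + 0.036 + 0.076 = 0.343.
P(V=a) = 0.075 + 0.044 + 0.013 + 0.031 = 0.163.
Product: 0.343 × 0.163 = 0.0559.

0.0559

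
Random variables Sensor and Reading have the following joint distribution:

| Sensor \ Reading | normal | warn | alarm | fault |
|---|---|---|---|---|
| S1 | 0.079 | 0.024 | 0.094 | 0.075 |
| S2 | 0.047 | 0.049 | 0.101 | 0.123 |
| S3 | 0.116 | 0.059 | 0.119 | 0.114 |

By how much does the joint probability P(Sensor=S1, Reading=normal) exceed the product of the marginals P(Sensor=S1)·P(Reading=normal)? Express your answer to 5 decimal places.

0.01318

P(Sensor=S1) = 0.079 + 0.024 + 0.094 + 0.075 = 0.272.
P(Reading=normal) = 0.079 + 0.047 + 0.116 = 0.242.
P(Sensor=S1, Reading=normal) − P(Sensor=S1)P(Reading=normal) = 0.079 − 0.272×0.242 = 0.01318.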